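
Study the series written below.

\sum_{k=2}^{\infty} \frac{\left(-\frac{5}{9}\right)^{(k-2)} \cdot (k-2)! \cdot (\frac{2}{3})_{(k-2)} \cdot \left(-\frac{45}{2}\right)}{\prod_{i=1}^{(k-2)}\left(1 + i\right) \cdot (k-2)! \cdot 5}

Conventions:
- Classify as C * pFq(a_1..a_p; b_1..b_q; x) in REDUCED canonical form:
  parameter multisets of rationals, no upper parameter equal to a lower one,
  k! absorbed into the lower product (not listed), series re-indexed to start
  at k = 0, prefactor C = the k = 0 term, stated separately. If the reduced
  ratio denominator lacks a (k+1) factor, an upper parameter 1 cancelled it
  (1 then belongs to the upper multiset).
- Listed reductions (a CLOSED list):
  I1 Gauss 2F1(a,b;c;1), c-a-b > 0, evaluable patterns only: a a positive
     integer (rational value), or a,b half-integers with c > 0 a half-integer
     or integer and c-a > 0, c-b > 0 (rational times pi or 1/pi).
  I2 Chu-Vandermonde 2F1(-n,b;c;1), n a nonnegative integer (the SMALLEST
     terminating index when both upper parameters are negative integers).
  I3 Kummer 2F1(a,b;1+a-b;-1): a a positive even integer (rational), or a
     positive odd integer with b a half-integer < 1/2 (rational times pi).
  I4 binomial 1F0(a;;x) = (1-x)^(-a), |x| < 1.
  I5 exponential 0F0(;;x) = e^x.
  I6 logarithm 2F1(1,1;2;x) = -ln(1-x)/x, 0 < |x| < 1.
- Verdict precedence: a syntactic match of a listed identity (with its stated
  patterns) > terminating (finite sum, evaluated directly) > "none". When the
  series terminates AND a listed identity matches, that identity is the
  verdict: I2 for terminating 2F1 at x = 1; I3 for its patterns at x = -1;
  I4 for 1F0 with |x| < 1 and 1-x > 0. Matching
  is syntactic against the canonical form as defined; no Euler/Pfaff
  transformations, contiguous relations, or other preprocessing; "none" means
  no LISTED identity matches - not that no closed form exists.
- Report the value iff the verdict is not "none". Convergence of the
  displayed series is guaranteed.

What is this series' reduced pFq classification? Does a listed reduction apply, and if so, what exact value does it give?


x = -\frac{5}{9} here; the reduced form reads 2F1, upper {\frac{2}{3}, 1}, lower {2}, C = -\frac{9}{2}. Verdict: none - at argument -\frac{5}{9} the multisets {\frac{2}{3}, 1} ; {2} match no listed identity.

The tell: t_0 being -\frac{9}{2}, the factorial ratio (prefactor -9/2) (k+a-1)!/(a-1)! is a rising factorial (a)_k.
Consecutive-term ratio: r(k) = -\frac{5}{9} * (k+\frac{2}{3}) (k+1) / [(k+2) (k+1)] - poly over poly, x = -\frac{5}{9} from leading terms; C = -\frac{9}{2} at k = 0.


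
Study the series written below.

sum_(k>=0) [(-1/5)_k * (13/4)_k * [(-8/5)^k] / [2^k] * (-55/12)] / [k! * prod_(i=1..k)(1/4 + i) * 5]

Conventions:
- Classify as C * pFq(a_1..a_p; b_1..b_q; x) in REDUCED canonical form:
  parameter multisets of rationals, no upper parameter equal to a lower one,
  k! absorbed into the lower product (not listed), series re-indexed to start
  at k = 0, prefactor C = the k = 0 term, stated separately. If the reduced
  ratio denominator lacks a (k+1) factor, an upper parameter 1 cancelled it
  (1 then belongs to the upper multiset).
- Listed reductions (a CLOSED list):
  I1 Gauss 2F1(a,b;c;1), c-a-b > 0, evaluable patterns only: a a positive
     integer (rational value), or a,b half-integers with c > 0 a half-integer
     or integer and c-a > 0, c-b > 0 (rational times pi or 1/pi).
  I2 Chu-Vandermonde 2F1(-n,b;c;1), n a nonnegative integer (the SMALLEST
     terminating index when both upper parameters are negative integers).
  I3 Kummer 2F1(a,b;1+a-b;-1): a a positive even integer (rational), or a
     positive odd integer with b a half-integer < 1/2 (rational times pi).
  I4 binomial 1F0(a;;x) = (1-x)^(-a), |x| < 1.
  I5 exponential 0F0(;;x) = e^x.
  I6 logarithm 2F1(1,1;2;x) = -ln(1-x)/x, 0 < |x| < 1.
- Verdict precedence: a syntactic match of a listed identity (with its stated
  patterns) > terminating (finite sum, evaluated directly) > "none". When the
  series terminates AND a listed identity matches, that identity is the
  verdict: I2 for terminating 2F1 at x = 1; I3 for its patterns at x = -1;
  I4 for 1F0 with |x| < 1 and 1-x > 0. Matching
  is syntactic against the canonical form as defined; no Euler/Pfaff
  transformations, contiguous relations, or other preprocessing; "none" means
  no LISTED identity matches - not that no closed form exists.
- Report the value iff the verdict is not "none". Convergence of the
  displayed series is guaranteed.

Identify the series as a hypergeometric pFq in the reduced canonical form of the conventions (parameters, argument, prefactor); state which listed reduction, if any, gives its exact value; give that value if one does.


Canonical form: C = -11/12 times 2F1 with upper {-1/5, 13/4}, lower {5/4}, x = -4/5. Verdict: none - this 2F1 at x = -4/5 matches no listed pattern, and upper {-1/5, 13/4} holds no stopper.

Key observation: from the first term -11/12: the constant factors (C = -11/12, x = -4/5) combine into one prefactor.
Ratio: r(k) = (-4/5) * (k-1/5) (k+13/4) / [(k+5/4) (k+1)] - rational; roots negated = parameters, x = (-4/5), C = -11/12.


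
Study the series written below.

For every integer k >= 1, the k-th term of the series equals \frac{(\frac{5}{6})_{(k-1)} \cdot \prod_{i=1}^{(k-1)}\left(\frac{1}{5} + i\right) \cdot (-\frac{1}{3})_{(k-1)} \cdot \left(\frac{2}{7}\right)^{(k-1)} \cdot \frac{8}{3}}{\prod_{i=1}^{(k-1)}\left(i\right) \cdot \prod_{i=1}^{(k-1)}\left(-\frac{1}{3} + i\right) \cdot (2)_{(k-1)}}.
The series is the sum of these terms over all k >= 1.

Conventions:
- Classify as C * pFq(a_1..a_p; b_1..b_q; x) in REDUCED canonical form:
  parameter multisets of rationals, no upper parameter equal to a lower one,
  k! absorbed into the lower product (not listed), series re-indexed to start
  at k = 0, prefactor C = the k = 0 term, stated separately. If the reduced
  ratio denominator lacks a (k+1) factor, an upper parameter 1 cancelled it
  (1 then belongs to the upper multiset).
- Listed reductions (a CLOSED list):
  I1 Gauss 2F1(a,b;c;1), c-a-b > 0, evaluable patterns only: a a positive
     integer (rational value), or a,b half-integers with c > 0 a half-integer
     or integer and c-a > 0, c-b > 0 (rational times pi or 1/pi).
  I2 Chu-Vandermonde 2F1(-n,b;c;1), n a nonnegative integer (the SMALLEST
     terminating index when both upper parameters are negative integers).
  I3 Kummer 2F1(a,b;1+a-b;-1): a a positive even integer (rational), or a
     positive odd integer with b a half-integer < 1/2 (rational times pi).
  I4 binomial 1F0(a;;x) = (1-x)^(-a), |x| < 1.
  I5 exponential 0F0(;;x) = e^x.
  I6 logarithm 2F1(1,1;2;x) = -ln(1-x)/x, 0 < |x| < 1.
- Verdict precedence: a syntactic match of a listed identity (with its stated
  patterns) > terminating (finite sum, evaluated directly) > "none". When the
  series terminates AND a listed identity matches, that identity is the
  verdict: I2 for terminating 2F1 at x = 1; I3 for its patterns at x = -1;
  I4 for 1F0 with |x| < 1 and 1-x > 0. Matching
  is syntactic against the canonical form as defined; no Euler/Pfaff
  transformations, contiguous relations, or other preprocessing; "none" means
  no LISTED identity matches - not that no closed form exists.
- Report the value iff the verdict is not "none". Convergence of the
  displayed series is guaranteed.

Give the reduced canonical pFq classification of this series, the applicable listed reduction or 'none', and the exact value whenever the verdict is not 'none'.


Canonical form: C = \frac{8}{3} times 3F2 with upper {-\frac{1}{3}, \frac{5}{6}, \frac{6}{5}}, lower {\frac{2}{3}, 2}, x = \frac{2}{7}. Verdict: none (x = \frac{2}{7}): each listed identity misses the multisets {-\frac{1}{3}, \frac{5}{6}, \frac{6}{5}} ; {\frac{2}{3}, 2}.

Key observation: with t_0 = \frac{8}{3}, the product of the first k integers (prefactor 8/3) is k!.
Term ratio: r(k) = \frac{2}{7} * (k-\frac{1}{3}) (k+\frac{5}{6}) (k+\frac{6}{5}) / [(k+\frac{2}{3}) (k+2) (k+1)] - rational in k. x = \frac{2}{7}; t_0 = \frac{8}{3}; negate the roots.


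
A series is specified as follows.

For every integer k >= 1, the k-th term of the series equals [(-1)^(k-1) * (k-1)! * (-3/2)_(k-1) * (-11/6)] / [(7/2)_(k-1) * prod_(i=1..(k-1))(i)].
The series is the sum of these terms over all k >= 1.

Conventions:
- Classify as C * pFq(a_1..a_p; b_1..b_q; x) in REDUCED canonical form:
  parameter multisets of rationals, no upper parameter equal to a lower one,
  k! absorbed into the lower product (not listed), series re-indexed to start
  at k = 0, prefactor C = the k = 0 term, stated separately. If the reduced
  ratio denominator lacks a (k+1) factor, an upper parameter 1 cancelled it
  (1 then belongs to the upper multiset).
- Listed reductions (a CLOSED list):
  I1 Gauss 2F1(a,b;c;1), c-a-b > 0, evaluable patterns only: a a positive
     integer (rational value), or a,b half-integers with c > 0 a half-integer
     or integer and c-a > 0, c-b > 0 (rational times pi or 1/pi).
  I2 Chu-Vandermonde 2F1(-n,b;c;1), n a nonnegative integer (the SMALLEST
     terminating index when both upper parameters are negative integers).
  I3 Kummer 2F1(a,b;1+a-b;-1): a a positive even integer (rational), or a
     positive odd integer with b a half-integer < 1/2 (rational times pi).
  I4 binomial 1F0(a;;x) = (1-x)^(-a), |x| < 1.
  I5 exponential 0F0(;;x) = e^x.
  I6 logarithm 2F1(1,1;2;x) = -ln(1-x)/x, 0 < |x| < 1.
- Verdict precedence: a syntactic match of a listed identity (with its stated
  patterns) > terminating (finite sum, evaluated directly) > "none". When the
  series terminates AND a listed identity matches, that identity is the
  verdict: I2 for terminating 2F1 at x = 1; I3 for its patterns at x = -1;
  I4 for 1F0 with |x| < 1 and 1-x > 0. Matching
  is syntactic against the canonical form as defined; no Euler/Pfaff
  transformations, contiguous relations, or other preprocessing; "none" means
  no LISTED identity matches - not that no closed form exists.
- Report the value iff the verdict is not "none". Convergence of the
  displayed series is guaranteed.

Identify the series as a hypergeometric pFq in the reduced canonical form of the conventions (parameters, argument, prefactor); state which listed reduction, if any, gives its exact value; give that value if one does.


Reduced: x = -1, 2F1, upper = {-3/2, 1}, lower = {7/2}, C = -11/6. Verdict: the Kummer evaluation I3 applies (x = -1; c = 7/2 equals 1+a-b for upper {-3/2, 1}: listed pattern). Exact value: (-55/64) * pi.

First insight: from the first term -11/6: the product of the first k integers (C = -11/6) is k!.
Ratio: r(k) = (-1) * (k-3/2) (k+1) / [(k+7/2) (k+1)] - rational; roots negated = parameters, x = (-1), C = -11/6.


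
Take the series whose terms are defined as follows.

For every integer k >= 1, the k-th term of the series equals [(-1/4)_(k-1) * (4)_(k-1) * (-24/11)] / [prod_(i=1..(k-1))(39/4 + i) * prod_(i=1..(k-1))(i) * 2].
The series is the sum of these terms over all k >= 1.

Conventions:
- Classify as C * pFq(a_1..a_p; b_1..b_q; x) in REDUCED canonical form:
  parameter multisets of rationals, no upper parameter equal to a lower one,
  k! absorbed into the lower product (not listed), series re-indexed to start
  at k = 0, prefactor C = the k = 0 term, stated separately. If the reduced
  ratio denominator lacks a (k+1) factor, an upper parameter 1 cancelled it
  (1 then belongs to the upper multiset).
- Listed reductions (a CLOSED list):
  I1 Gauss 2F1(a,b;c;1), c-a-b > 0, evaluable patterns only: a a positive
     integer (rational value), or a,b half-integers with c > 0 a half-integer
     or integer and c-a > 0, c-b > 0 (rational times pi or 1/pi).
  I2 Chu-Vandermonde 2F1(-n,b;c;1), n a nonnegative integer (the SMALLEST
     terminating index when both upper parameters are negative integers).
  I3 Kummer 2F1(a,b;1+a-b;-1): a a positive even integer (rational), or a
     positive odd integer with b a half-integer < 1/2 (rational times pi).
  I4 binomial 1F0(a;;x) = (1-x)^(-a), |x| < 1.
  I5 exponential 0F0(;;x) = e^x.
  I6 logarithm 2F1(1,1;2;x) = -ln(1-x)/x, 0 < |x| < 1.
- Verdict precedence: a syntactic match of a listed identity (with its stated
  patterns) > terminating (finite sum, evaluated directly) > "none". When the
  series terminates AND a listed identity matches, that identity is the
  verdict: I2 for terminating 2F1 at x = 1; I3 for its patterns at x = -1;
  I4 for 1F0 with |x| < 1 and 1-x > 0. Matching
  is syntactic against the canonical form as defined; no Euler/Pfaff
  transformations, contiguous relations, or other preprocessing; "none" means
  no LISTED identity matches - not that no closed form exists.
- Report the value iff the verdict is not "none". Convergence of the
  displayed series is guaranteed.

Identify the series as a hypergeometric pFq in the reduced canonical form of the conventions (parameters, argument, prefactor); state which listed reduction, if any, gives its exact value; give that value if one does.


With C = -12/11: the canonical form is 2F1(-1/4, 4; 43/4; 1). Verdict: the Gauss summation I1 applies (x = 1: the Gamma ratio telescopes since c-a-b = 7 > 0 and a = 4 in Z>0). Sum: -10881/11264.

Key step: t_0 = -12/11 here, and the lower running product (C = -12/11, x = 1) is a rising factorial.
Term ratio: r(k) = 1 * (k-1/4) (k+4) / [(k+43/4) (k+1)] - rational in k, leading ratio 1; with t_0 = -12/11, classification follows.


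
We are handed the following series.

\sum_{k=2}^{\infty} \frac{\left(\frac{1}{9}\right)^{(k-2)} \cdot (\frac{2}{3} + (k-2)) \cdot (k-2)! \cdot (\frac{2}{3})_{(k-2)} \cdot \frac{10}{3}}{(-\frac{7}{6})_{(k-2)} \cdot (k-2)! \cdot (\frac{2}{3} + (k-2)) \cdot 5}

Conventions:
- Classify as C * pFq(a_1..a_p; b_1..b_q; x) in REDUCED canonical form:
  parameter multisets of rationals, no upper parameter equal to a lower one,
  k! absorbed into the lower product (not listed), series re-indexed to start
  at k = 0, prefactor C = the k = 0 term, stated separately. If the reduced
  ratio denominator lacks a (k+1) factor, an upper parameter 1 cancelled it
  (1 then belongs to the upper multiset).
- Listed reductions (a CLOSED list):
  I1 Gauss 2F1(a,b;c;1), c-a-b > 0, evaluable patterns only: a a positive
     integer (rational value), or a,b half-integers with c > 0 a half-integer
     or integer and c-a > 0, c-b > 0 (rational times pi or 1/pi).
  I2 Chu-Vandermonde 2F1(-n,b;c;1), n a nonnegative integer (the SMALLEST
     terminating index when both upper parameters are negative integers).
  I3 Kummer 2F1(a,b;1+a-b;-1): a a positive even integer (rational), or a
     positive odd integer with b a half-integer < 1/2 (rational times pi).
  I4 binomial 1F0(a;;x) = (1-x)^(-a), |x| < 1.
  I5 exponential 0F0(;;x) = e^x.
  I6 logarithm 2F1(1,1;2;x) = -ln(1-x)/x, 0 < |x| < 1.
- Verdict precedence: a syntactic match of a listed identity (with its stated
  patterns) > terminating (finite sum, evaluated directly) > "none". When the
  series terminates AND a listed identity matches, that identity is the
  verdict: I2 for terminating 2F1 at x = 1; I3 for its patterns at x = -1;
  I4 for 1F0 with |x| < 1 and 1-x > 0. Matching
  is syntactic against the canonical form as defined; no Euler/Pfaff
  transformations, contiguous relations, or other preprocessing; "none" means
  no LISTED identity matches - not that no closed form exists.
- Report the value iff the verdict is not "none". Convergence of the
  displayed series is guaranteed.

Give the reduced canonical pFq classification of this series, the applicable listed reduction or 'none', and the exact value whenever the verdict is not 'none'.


Reduced: x = \frac{1}{9}, 2F1, upper = {\frac{2}{3}, 1}, lower = {-\frac{7}{6}}, C = \frac{2}{3}. Verdict: none. A 2F1 with upper {\frac{2}{3}, 1} fits none of I1-I6 at x = \frac{1}{9}; the sum runs forever.

The tell: x = \frac{1}{9} and striking the common factor k + 2/3 reduces the term (prefactor 2/3).
Ratio: r(k) = \frac{1}{9} * (k+\frac{2}{3}) (k+1) / [(k-\frac{7}{6}) (k+1)] - rational in k, leading ratio \frac{1}{9}; with t_0 = \frac{2}{3}, classification follows.


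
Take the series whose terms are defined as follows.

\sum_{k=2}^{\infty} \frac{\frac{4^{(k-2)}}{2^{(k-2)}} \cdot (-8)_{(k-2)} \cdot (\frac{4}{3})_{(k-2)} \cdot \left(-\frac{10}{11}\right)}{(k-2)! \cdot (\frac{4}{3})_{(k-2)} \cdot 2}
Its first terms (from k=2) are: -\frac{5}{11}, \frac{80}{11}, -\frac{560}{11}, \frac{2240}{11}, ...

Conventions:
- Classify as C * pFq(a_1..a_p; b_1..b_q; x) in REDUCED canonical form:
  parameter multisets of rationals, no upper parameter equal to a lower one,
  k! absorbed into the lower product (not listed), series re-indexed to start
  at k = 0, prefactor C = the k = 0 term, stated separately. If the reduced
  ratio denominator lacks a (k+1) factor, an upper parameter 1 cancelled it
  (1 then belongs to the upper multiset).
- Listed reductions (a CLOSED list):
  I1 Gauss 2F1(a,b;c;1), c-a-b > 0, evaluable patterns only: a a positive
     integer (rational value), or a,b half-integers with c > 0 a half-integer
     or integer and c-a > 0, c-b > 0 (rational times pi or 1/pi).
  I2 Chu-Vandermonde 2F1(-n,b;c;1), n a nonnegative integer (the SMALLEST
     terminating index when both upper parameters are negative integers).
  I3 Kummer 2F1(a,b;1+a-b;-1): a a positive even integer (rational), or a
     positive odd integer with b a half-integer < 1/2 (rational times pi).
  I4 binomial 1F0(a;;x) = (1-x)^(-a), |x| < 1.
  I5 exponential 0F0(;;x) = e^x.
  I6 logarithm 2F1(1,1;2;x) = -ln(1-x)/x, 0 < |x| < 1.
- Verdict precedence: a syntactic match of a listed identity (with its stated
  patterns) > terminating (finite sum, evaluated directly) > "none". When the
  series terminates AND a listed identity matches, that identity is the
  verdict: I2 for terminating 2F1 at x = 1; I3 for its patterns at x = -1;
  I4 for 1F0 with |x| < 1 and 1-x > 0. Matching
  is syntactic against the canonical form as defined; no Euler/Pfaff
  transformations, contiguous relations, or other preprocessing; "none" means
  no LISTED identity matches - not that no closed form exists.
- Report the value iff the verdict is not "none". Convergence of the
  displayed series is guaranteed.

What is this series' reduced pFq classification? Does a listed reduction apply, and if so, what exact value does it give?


Key step: x = 2 and the constant factors (C = -5/11) combine into one prefactor.
Step ratio: r(k) = 2 * (k-8) / [(k+1)] ; factor over Q: parameters, x = 2, and C = -\frac{5}{11}.

Prefactor -\frac{5}{11}, argument 2: 1F0 with upper {-8} over lower {-}. Verdict: terminating. With -8 upstairs the series is a 9-term polynomial sum; evaluated term by term. Exact value: -\frac{5}{11}.


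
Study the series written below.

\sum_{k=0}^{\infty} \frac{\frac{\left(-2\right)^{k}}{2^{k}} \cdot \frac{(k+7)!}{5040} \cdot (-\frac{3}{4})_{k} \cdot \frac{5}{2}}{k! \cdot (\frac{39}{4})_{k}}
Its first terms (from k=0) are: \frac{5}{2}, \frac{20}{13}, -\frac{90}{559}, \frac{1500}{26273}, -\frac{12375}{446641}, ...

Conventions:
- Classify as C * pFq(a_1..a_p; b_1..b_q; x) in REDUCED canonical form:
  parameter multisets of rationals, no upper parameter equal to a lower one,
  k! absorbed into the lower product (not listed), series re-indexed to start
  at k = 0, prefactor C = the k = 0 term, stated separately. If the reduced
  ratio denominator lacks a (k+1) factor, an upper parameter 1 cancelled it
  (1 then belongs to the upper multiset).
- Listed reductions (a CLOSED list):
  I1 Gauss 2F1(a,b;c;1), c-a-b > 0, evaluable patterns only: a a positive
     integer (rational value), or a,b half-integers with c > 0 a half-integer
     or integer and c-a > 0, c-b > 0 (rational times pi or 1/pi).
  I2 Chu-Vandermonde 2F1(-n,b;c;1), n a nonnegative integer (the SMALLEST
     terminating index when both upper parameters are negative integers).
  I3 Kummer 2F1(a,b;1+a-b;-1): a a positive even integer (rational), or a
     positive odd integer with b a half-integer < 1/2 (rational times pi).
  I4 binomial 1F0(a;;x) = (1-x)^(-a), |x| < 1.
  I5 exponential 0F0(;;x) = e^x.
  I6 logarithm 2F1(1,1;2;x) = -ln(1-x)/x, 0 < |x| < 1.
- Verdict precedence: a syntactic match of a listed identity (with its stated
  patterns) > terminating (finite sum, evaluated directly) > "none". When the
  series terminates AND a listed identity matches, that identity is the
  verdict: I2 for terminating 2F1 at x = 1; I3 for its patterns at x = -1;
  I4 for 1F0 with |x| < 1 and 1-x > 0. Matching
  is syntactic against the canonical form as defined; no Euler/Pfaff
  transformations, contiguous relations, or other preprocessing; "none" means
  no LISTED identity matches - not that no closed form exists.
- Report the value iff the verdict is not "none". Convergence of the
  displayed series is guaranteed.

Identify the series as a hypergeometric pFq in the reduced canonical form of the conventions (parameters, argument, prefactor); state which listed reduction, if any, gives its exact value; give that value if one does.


The series (x = -1) is 2F1: upper {-\frac{3}{4}, 8}, lower {\frac{39}{4}}, prefactor \frac{5}{2}. Verdict: the Kummer evaluation I3 applies (x = -1; c = \frac{39}{4} equals 1+a-b for upper {-\frac{3}{4}, 8}: listed pattern). Exact value: \frac{32085}{8192}.

Key observation: x = -1 and the two k-th powers (prefactor 5/2) combine into one argument.
Adjacent-term ratio: r(k) = -1 * (k-\frac{3}{4}) (k+8) / [(k+\frac{39}{4}) (k+1)] - rational in k, leading ratio -1; with t_0 = \frac{5}{2}, classification follows.


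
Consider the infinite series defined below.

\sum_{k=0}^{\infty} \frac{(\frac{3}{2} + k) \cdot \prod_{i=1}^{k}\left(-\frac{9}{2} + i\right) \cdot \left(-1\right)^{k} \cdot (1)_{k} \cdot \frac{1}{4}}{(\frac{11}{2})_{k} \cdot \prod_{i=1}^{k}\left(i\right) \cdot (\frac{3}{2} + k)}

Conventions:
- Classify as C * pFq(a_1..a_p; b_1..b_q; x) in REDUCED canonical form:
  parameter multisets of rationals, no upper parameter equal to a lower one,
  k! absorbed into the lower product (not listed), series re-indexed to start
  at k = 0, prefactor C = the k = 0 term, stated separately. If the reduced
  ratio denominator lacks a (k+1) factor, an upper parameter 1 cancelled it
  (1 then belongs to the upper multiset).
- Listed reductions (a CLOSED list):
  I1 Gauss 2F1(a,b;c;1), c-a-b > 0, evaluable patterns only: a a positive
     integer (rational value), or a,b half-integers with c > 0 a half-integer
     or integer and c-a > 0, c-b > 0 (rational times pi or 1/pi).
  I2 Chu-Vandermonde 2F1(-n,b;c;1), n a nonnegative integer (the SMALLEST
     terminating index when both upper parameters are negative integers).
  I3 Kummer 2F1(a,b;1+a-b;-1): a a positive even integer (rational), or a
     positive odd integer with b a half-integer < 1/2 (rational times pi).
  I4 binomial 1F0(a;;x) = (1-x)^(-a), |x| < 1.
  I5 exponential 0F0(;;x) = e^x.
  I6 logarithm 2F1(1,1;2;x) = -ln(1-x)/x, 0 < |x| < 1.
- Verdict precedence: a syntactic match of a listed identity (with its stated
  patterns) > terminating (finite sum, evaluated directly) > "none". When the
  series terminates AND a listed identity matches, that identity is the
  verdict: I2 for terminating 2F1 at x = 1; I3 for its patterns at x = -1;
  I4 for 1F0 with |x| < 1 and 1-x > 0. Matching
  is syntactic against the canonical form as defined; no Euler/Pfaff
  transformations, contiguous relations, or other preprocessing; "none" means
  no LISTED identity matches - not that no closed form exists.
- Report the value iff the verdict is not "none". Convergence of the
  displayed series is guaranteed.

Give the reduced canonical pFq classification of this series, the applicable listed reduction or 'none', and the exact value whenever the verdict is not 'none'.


With C = \frac{1}{4}: the canonical form is 2F1(-\frac{7}{2}, 1; \frac{11}{2}; -1). Verdict: Kummer (I3) applies (x = -1; c = \frac{11}{2} equals 1+a-b for upper {-\frac{7}{2}, 1}: listed pattern). Its exact value is \frac{315}{2048} \cdot \pi.

Key step: from the first term \frac{1}{4}: the running product (C = 1/4, x = -1) telescopes to a rising factorial.
Term ratio: r(k) = -1 * (k-\frac{7}{2}) (k+1) / [(k+\frac{11}{2}) (k+1)] - rational; roots negated = parameters, x = -1, C = \frac{1}{4}.


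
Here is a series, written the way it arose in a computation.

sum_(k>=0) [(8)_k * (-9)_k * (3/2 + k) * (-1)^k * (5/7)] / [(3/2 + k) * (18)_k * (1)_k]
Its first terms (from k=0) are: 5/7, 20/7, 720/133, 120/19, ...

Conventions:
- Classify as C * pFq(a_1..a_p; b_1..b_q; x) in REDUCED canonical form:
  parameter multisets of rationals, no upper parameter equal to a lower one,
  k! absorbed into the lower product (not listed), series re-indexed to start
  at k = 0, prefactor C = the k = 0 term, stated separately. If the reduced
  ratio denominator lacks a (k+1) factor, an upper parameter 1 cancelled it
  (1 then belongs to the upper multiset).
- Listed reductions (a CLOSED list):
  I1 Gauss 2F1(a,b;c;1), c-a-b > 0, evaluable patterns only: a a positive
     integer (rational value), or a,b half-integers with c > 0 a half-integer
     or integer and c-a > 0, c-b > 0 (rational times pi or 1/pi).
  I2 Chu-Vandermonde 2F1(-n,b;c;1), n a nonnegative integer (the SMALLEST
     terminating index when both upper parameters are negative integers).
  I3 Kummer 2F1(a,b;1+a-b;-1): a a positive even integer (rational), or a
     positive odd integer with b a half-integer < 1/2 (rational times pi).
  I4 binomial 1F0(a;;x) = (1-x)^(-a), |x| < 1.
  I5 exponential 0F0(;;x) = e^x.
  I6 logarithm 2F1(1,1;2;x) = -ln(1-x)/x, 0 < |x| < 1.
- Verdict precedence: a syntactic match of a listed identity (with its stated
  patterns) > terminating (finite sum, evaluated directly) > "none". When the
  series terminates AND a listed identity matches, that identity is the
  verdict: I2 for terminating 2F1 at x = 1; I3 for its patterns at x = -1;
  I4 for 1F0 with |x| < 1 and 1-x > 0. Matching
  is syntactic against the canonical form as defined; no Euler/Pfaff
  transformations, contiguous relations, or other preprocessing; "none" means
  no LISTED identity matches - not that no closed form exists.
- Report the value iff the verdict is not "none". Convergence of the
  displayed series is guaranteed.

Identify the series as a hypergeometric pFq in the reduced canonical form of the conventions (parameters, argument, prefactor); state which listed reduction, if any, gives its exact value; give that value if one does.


x = -1 here; the reduced form reads 2F1, upper {-9, 8}, lower {18}, C = 5/7. Verdict: the Kummer evaluation I3 applies (x = -1; c = 18 equals 1+a-b for upper {-9, 8}: listed pattern). Value: 170/7.

Key step: t_0 = 5/7 here, and k + 3/2 divides numerator and denominator alike; C = 5/7, x = -1 after cancelling.
Adjacent-term ratio: r(k) = (-1) * (k-9) (k+8) / [(k+18) (k+1)] - poly over poly, x = (-1) from leading terms; C = 5/7 at k = 0.


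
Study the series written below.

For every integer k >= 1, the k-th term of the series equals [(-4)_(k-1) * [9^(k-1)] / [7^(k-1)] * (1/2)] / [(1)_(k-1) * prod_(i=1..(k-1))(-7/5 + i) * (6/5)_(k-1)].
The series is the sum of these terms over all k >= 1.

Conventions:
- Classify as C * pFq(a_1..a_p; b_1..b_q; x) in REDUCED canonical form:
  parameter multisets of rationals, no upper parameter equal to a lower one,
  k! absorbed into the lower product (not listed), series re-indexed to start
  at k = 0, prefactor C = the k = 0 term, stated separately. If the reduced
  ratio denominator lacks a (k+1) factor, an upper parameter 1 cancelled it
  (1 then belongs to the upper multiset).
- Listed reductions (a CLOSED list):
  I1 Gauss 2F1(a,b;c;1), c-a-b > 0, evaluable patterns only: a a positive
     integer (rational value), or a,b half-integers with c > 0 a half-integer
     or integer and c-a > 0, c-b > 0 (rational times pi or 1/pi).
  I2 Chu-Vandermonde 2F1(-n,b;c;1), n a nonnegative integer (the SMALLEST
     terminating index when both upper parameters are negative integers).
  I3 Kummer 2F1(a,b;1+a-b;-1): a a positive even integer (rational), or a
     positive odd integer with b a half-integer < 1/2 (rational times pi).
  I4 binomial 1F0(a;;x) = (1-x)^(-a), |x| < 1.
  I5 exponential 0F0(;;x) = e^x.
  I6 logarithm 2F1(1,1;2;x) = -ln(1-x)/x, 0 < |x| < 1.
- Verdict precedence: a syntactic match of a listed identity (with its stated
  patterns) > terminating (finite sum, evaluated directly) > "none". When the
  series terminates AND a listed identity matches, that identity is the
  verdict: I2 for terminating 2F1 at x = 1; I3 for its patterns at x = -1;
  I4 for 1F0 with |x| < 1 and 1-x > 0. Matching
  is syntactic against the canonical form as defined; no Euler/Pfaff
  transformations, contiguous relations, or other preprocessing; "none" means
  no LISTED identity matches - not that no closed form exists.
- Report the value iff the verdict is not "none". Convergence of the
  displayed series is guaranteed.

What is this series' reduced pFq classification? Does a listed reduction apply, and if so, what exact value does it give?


Key observation: from the first term 1/2: the two geometric factors (C = 1/2, x = 9/7) combine into one argument.
Term ratio: r(k) = (9/7) * (k-4) / [(k-2/5) (k+6/5) (k+1)] - poly over poly, x = (9/7) from leading terms; C = 1/2 at k = 0.

Canonical form: C = 1/2 times 1F2 with upper {-4}, lower {-2/5, 6/5}, x = 9/7. Verdict: terminating - upper -4 stops the sum at k = 4; the 5 terms are added exactly. Value: -1718076863/2461082624.


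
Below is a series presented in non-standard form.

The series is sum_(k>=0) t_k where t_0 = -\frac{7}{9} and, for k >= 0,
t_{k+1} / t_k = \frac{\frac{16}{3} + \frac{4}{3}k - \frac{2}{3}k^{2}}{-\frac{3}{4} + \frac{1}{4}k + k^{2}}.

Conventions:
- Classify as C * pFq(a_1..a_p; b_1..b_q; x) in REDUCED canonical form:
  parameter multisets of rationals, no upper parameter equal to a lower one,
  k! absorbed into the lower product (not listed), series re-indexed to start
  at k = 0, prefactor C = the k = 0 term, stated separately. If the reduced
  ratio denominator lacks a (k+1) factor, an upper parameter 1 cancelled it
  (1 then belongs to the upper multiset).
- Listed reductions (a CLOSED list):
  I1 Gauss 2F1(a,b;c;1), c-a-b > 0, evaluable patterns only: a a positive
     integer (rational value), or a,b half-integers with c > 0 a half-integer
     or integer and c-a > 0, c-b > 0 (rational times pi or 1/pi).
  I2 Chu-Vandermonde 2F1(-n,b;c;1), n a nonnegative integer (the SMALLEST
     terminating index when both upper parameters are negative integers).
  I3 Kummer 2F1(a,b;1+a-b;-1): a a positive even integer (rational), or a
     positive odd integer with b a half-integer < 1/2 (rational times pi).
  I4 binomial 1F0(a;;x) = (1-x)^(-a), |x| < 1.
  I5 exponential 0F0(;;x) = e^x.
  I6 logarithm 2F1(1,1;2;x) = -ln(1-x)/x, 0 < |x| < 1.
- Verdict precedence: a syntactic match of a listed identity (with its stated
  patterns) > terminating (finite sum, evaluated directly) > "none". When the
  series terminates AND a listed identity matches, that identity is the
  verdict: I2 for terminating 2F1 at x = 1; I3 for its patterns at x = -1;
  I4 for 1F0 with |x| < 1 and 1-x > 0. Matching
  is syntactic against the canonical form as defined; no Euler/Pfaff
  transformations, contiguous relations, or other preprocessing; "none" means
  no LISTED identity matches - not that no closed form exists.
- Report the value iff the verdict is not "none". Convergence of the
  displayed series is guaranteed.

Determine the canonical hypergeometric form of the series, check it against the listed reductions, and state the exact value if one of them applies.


This is -\frac{7}{9} * 2F1(-4, 2; -\frac{3}{4}; -\frac{2}{3}) in reduced canonical form. Verdict: terminating at k = 4: the factor (-4)_k kills every later term; summing the 5 survivors is exact. Sum: \frac{6576661}{32805}.

Structural cue: x = -\frac{2}{3} and the expanded ratio factors over Q; prefactor -7/9, roots give parameters.
Adjacent-term ratio: r(k) = -\frac{2}{3} * (k-4) (k+2) / [(k-\frac{3}{4}) (k+1)] - rational in k, leading ratio -\frac{2}{3}; with t_0 = -\frac{7}{9}, classification follows.


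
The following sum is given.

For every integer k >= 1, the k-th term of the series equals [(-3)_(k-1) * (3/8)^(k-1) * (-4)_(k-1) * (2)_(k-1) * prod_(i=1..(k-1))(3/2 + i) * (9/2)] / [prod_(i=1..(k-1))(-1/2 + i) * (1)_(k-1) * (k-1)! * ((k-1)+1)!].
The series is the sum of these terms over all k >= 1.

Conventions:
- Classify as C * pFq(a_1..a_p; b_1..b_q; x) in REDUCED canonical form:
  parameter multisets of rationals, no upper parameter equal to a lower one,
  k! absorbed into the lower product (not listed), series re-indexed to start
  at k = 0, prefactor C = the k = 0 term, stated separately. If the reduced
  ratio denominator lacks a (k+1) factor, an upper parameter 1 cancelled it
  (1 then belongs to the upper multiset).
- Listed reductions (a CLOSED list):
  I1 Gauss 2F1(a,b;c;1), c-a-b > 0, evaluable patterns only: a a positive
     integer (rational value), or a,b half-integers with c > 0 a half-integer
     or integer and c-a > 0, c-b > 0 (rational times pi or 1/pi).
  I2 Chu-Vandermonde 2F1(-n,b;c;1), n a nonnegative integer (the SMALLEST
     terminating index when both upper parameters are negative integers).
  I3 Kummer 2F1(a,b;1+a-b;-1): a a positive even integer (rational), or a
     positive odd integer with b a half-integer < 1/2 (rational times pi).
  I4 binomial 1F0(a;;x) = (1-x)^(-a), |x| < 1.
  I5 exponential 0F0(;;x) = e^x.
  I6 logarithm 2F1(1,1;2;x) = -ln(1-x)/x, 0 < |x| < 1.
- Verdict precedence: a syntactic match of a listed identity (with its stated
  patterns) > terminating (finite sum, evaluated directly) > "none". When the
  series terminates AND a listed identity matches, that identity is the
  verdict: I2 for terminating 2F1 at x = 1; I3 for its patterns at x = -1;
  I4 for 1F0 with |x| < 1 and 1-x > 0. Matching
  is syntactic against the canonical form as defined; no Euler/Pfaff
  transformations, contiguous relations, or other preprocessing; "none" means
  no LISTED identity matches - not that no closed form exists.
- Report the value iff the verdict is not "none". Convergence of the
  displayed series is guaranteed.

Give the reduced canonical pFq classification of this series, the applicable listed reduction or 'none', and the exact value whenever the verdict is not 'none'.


x = 3/8 here; the reduced form reads 3F2, upper {-4, -3, 5/2}, lower {1/2, 1}, C = 9/2. Verdict: terminating - upper parameter -3 makes this a finite sum (last index 3), evaluated exactly. Value: 66195/256.

The tell: with t_0 = 9/2, the lower running product (C = 9/2, x = 3/8) is a rising factorial.
Step ratio: r(k) = (3/8) * (k-4) (k-3) (k+5/2) / [(k+1/2) (k+1) (k+1)] ; factor over Q: parameters, x = (3/8), and C = 9/2.


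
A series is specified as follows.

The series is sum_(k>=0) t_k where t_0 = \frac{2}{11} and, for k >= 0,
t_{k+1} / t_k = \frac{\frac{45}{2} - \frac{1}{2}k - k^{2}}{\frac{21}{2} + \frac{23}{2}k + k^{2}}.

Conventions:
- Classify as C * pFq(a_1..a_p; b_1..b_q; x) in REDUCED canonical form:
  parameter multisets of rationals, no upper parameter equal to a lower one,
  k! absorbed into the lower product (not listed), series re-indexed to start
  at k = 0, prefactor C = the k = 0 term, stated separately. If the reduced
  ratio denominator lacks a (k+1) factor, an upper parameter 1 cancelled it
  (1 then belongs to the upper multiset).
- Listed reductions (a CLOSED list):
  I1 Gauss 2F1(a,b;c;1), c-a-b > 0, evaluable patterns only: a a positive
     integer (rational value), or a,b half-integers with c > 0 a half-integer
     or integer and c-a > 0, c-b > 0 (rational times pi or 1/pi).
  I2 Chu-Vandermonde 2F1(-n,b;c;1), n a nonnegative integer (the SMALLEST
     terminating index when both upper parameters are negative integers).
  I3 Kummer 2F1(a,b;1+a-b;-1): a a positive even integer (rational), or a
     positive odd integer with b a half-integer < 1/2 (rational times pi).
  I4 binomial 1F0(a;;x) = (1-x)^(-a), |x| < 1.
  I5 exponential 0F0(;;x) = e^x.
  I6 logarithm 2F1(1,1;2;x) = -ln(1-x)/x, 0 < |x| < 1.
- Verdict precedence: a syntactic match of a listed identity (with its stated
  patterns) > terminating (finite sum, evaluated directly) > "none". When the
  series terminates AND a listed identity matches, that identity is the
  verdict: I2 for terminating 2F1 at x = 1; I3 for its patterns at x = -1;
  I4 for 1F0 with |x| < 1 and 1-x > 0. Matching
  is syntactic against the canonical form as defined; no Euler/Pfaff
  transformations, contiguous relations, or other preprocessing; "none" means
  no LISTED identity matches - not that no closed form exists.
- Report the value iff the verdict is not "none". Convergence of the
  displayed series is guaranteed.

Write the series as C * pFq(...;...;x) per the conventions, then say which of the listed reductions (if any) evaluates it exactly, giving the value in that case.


Key step: with t_0 = \frac{2}{11}, the expanded ratio factors over Q; C = 2/11, roots give parameters.
Consecutive-term ratio: r(k) = -1 * (k-\frac{9}{2}) (k+5) / [(k+\frac{21}{2}) (k+1)] ; factor over Q: parameters, x = -1, and C = \frac{2}{11}.

The series (x = -1) is 2F1: upper {-\frac{9}{2}, 5}, lower {\frac{21}{2}}, prefactor \frac{2}{11}. Verdict: the Kummer evaluation I3 applies (x = -1; c = \frac{21}{2} equals 1+a-b for upper {-\frac{9}{2}, 5}: listed pattern). Value: \frac{188955}{524288} \cdot \pi.


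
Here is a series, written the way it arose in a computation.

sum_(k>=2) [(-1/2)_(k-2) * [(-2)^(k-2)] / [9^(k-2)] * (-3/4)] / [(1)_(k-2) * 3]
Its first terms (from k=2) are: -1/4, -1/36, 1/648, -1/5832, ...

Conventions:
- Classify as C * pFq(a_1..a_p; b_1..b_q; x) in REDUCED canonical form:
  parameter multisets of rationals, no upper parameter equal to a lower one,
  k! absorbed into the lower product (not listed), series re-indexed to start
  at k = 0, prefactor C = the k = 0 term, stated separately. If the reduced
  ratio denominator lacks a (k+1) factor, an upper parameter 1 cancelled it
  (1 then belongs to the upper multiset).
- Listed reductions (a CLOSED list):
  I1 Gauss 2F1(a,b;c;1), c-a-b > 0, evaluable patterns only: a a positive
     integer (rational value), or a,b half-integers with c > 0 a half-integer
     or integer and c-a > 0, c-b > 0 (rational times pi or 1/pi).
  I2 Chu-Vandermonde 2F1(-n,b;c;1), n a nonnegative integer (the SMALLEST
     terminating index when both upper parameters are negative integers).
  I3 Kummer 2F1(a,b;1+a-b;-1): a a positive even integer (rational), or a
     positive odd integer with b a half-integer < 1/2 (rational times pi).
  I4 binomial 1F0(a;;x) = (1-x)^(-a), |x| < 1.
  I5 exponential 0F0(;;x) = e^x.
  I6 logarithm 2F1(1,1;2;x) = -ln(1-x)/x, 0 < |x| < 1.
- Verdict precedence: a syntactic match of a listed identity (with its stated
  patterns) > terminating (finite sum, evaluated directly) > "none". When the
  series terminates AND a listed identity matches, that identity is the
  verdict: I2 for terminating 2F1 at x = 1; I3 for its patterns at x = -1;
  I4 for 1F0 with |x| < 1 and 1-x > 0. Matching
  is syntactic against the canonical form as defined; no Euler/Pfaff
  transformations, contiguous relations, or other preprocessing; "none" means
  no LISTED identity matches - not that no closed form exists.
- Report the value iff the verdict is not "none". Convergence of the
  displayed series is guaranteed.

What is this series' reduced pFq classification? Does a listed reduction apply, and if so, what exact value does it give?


Reduced: x = -2/9, 1F0, upper = {-1/2}, lower = {-}, C = -1/4. Verdict at x = -2/9: binomial (I4) matches (the 1F0 binomial series: exponent 1/2, x = -2/9). Hence: (-1/4) * (11/9)^(1/2).

Structural cue: x = (-2/9) and (1)_k (prefactor -1/4) is k! itself.
Ratio: r(k) = (-2/9) * (k-1/2) / [(k+1)] - rational; roots negated = parameters, x = (-2/9), C = -1/4.


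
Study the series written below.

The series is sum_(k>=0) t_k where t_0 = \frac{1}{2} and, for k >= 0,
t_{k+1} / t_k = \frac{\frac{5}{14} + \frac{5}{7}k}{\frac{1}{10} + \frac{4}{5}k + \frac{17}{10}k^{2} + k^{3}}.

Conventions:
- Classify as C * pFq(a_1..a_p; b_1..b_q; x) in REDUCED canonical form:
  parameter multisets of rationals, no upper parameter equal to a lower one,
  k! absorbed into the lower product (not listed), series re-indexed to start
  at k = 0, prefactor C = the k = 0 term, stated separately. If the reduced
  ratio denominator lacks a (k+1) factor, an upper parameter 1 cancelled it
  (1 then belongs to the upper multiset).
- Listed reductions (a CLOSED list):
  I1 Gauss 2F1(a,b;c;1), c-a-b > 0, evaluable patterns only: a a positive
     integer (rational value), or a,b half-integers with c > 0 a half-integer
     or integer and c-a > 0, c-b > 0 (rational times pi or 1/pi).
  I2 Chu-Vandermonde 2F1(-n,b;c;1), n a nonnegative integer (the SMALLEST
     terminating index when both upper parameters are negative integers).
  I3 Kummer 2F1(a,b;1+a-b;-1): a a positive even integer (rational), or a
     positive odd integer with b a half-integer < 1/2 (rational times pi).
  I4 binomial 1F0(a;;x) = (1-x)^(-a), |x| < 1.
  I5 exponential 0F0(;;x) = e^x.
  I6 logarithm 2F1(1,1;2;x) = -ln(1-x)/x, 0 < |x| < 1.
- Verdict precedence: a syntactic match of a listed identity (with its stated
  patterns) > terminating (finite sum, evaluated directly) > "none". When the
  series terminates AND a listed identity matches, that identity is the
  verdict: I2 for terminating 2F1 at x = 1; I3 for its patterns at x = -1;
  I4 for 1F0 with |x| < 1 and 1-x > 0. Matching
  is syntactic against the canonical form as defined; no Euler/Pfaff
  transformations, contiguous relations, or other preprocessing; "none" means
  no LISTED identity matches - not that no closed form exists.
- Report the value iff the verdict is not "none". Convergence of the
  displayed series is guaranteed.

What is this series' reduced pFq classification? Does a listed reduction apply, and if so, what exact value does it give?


Prefactor \frac{1}{2}, argument \frac{5}{7}: 0F1 with upper {-} over lower {\frac{1}{5}}. Verdict: no listed reduction: x = \frac{5}{7} and upper {-} fail every I1-I6 pattern.

Key observation: with t_0 = \frac{1}{2}, the ratio is unreduced: k + 1/2 divides both sides (prefactor 1/2).
Ratio: r(k) = \frac{5}{7} * 1 / [(k+\frac{1}{5}) (k+1)] - poly over poly, x = \frac{5}{7} from leading terms; C = \frac{1}{2} at k = 0.
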